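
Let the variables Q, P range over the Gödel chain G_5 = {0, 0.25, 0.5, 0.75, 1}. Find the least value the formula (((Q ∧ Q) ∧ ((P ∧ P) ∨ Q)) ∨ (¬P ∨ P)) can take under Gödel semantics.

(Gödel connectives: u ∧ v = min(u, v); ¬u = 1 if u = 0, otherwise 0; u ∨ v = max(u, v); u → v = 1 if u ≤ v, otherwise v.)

0.25

The minimum is attained at Q = 0, P = 0.25:
  (Q ∧ Q) = min(0, 0) = 0
  (P ∧ P) = min(0.25, 0.25) = 0.25
  ((P ∧ P) ∨ Q) = max(0.25, 0) = 0.25
  ((Q ∧ Q) ∧ ((P ∧ P) ∨ Q)) = min(0, 0.25) = 0
  ¬P: Gödel ¬ of 0.25 = 0 (operand ≠ 0)
  (¬P ∨ P) = max(0, 0.25) = 0.25
  (((Q ∧ Q) ∧ ((P ∧ P) ∨ Q)) ∨ (¬P ∨ P)) = max(0, 0.25) = 0.25
Checking all 25 assignments confirms none give a value below 0.25.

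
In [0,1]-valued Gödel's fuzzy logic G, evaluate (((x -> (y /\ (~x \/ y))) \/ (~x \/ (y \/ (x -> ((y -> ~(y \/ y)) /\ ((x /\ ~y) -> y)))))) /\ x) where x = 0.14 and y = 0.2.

0.14

~x: Gödel ¬ of 0.14 = 0 (operand ≠ 0)
(~x \/ y) = max(0, 0.2) = 0.2
(y /\ (~x \/ y)) = min(0.2, 0.2) = 0.2
(x -> (y /\ (~x \/ y))): 0.14 ≤ 0.2, so result = 1
~x: Gödel ¬ of 0.14 = 0 (operand ≠ 0)
(y \/ y) = max(0.2, 0.2) = 0.2
~(y \/ y): Gödel ¬ of 0.2 = 0 (operand ≠ 0)
(y -> ~(y \/ y)): 0.2 > 0, so result = 0
~y: Gödel ¬ of 0.2 = 0 (operand ≠ 0)
(x /\ ~y) = min(0.14, 0) = 0
((x /\ ~y) -> y): 0 ≤ 0.2, so result = 1
((y -> ~(y \/ y)) /\ ((x /\ ~y) -> y)) = min(0, 1) = 0
(x -> ((y -> ~(y \/ y)) /\ ((x /\ ~y) -> y))): 0.14 > 0, so result = 0
(y \/ (x -> ((y -> ~(y \/ y)) /\ ((x /\ ~y) -> y)))) = max(0.2, 0) = 0.2
(~x \/ (y \/ (x -> ((y -> ~(y \/ y)) /\ ((x /\ ~y) -> y))))) = max(0, 0.2) = 0.2
((x -> (y /\ (~x \/ y))) \/ (~x \/ (y \/ (x -> ((y -> ~(y \/ y)) /\ ((x /\ ~y) -> y)))))) = max(1, 0.2) = 1
(((x -> (y /\ (~x \/ y))) \/ (~x \/ (y \/ (x -> ((y -> ~(y \/ y)) /\ ((x /\ ~y) -> y)))))) /\ x) = min(1, 0.14) = 0.14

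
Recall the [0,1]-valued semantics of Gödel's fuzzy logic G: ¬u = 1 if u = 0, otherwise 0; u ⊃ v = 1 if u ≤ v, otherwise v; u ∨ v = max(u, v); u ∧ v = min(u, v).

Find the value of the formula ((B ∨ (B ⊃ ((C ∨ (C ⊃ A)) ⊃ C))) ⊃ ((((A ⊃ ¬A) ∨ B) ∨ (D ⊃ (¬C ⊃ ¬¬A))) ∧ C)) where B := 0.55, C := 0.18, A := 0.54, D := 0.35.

(C ⊃ A): 0.18 ≤ 0.54, so result = 1
(C ∨ (C ⊃ A)) = max(0.18, 1) = 1
((C ∨ (C ⊃ A)) ⊃ C): 1 > 0.18, so result = 0.18
(B ⊃ ((C ∨ (C ⊃ A)) ⊃ C)): 0.55 > 0.18, so result = 0.18
(B ∨ (B ⊃ ((C ∨ (C ⊃ A)) ⊃ C))) = max(0.55, 0.18) = 0.55
¬A: Gödel ¬ of 0.54 = 0 (operand ≠ 0)
(A ⊃ ¬A): 0.54 > 0, so result = 0
((A ⊃ ¬A) ∨ B) = max(0, 0.55) = 0.55
¬C: Gödel ¬ of 0.18 = 0 (operand ≠ 0)
¬A: Gödel ¬ of 0.54 = 0 (operand ≠ 0)
¬¬A: Gödel ¬ of 0 = 1 (operand is 0)
(¬C ⊃ ¬¬A): 0 ≤ 1, so result = 1
(D ⊃ (¬C ⊃ ¬¬A)): 0.35 ≤ 1, so result = 1
(((A ⊃ ¬A) ∨ B) ∨ (D ⊃ (¬C ⊃ ¬¬A))) = max(0.55, 1) = 1
((((A ⊃ ¬A) ∨ B) ∨ (D ⊃ (¬C ⊃ ¬¬A))) ∧ C) = min(1, 0.18) = 0.18
((B ∨ (B ⊃ ((C ∨ (C ⊃ A)) ⊃ C))) ⊃ ((((A ⊃ ¬A) ∨ B) ∨ (D ⊃ (¬C ⊃ ¬¬A))) ∧ C)): 0.55 > 0.18, so result = 0.18

0.18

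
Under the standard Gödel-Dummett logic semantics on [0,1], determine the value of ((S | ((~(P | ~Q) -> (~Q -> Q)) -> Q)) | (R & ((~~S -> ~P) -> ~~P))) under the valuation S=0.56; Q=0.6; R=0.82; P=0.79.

0.82

~Q: Gödel ¬ of 0.6 = 0 (operand ≠ 0)
(P | ~Q) = max(0.79, 0) = 0.79
~(P | ~Q): Gödel ¬ of 0.79 = 0 (operand ≠ 0)
~Q: Gödel ¬ of 0.6 = 0 (operand ≠ 0)
(~Q -> Q): 0 ≤ 0.6, so result = 1
(~(P | ~Q) -> (~Q -> Q)): 0 ≤ 1, so result = 1
((~(P | ~Q) -> (~Q -> Q)) -> Q): 1 > 0.6, so result = 0.6
(S | ((~(P | ~Q) -> (~Q -> Q)) -> Q)) = max(0.56, 0.6) = 0.6
~S: Gödel ¬ of 0.56 = 0 (operand ≠ 0)
~~S: Gödel ¬ of 0 = 1 (operand is 0)
~P: Gödel ¬ of 0.79 = 0 (operand ≠ 0)
(~~S -> ~P): 1 > 0, so result = 0
~P: Gödel ¬ of 0.79 = 0 (operand ≠ 0)
~~P: Gödel ¬ of 0 = 1 (operand is 0)
((~~S -> ~P) -> ~~P): 0 ≤ 1, so result = 1
(R & ((~~S -> ~P) -> ~~P)) = min(0.82, 1) = 0.82
((S | ((~(P | ~Q) -> (~Q -> Q)) -> Q)) | (R & ((~~S -> ~P) -> ~~P))) = max(0.6, 0.82) = 0.82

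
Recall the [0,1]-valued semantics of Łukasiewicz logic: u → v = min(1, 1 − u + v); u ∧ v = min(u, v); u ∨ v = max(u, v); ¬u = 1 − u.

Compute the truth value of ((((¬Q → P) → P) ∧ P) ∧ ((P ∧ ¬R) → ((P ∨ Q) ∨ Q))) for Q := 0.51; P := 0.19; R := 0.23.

0.19

¬Q: Łukasiewicz ¬ gives 1 − 0.51 = 0.49
(¬Q → P): min(1, 1 − 0.49 + 0.19) = 0.7
((¬Q → P) → P): min(1, 1 − 0.7 + 0.19) = 0.49
(((¬Q → P) → P) ∧ P) = min(0.49, 0.19) = 0.19
¬R: Łukasiewicz ¬ gives 1 − 0.23 = 0.77
(P ∧ ¬R) = min(0.19, 0.77) = 0.19
(P ∨ Q) = max(0.19, 0.51) = 0.51
((P ∨ Q) ∨ Q) = max(0.51, 0.51) = 0.51
((P ∧ ¬R) → ((P ∨ Q) ∨ Q)): min(1, 1 − 0.19 + 0.51) = 1
((((¬Q → P) → P) ∧ P) ∧ ((P ∧ ¬R) → ((P ∨ Q) ∨ Q))) = min(0.19, 1) = 0.19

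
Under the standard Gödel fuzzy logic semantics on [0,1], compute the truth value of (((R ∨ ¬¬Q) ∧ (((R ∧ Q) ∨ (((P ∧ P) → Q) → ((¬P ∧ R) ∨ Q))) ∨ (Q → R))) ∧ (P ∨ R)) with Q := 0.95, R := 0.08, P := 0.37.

0.37

¬Q: Gödel ¬ of 0.95 = 0 (operand ≠ 0)
¬¬Q: Gödel ¬ of 0 = 1 (operand is 0)
(R ∨ ¬¬Q) = max(0.08, 1) = 1
(R ∧ Q) = min(0.08, 0.95) = 0.08
(P ∧ P) = min(0.37, 0.37) = 0.37
((P ∧ P) → Q): 0.37 ≤ 0.95, so result = 1
¬P: Gödel ¬ of 0.37 = 0 (operand ≠ 0)
(¬P ∧ R) = min(0, 0.08) = 0
((¬P ∧ R) ∨ Q) = max(0, 0.95) = 0.95
(((P ∧ P) → Q) → ((¬P ∧ R) ∨ Q)): 1 > 0.95, so result = 0.95
((R ∧ Q) ∨ (((P ∧ P) → Q) → ((¬P ∧ R) ∨ Q))) = max(0.08, 0.95) = 0.95
(Q → R): 0.95 > 0.08, so result = 0.08
(((R ∧ Q) ∨ (((P ∧ P) → Q) → ((¬P ∧ R) ∨ Q))) ∨ (Q → R)) = max(0.95, 0.08) = 0.95
((R ∨ ¬¬Q) ∧ (((R ∧ Q) ∨ (((P ∧ P) → Q) → ((¬P ∧ R) ∨ Q))) ∨ (Q → R))) = min(1, 0.95) = 0.95
(P ∨ R) = max(0.37, 0.08) = 0.37
(((R ∨ ¬¬Q) ∧ (((R ∧ Q) ∨ (((P ∧ P) → Q) → ((¬P ∧ R) ∨ Q))) ∨ (Q → R))) ∧ (P ∨ R)) = min(0.95, 0.37) = 0.37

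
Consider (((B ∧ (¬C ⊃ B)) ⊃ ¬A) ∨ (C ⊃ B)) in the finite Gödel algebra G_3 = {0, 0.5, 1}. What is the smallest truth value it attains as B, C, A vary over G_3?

0.50

The minimum is attained at B = 0.5, C = 1, A = 0.5:
  ¬C: Gödel ¬ of 1 = 0 (operand ≠ 0)
  (¬C ⊃ B): 0 ≤ 0.5, so result = 1
  (B ∧ (¬C ⊃ B)) = min(0.5, 1) = 0.5
  ¬A: Gödel ¬ of 0.5 = 0 (operand ≠ 0)
  ((B ∧ (¬C ⊃ B)) ⊃ ¬A): 0.5 > 0, so result = 0
  (C ⊃ B): 1 > 0.5, so result = 0.5
  (((B ∧ (¬C ⊃ B)) ⊃ ¬A) ∨ (C ⊃ B)) = max(0, 0.5) = 0.5
Checking all 27 assignments confirms none give a value below 0.50.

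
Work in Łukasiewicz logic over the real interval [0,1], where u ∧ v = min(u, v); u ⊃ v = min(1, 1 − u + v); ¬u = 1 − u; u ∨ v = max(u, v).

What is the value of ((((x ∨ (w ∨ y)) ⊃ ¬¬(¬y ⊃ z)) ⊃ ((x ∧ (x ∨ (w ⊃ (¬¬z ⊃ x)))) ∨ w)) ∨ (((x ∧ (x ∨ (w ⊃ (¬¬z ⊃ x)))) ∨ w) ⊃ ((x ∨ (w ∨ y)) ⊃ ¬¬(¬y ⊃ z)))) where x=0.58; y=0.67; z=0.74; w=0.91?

1.00

(w ∨ y) = max(0.91, 0.67) = 0.91
(x ∨ (w ∨ y)) = max(0.58, 0.91) = 0.91
¬y: Łukasiewicz ¬ gives 1 − 0.67 = 0.33
(¬y ⊃ z): min(1, 1 − 0.33 + 0.74) = 1
¬(¬y ⊃ z): Łukasiewicz ¬ gives 1 − 1 = 0
¬¬(¬y ⊃ z): Łukasiewicz ¬ gives 1 − 0 = 1
((x ∨ (w ∨ y)) ⊃ ¬¬(¬y ⊃ z)): min(1, 1 − 0.91 + 1) = 1
¬z: Łukasiewicz ¬ gives 1 − 0.74 = 0.26
¬¬z: Łukasiewicz ¬ gives 1 − 0.26 = 0.74
(¬¬z ⊃ x): min(1, 1 − 0.74 + 0.58) = 0.84
(w ⊃ (¬¬z ⊃ x)): min(1, 1 − 0.91 + 0.84) = 0.93
(x ∨ (w ⊃ (¬¬z ⊃ x))) = max(0.58, 0.93) = 0.93
(x ∧ (x ∨ (w ⊃ (¬¬z ⊃ x)))) = min(0.58, 0.93) = 0.58
((x ∧ (x ∨ (w ⊃ (¬¬z ⊃ x)))) ∨ w) = max(0.58, 0.91) = 0.91
(((x ∨ (w ∨ y)) ⊃ ¬¬(¬y ⊃ z)) ⊃ ((x ∧ (x ∨ (w ⊃ (¬¬z ⊃ x)))) ∨ w)): min(1, 1 − 1 + 0.91) = 0.91
¬z: Łukasiewicz ¬ gives 1 − 0.74 = 0.26
¬¬z: Łukasiewicz ¬ gives 1 − 0.26 = 0.74
(¬¬z ⊃ x): min(1, 1 − 0.74 + 0.58) = 0.84
(w ⊃ (¬¬z ⊃ x)): min(1, 1 − 0.91 + 0.84) = 0.93
(x ∨ (w ⊃ (¬¬z ⊃ x))) = max(0.58, 0.93) = 0.93
(x ∧ (x ∨ (w ⊃ (¬¬z ⊃ x)))) = min(0.58, 0.93) = 0.58
((x ∧ (x ∨ (w ⊃ (¬¬z ⊃ x)))) ∨ w) = max(0.58, 0.91) = 0.91
(w ∨ y) = max(0.91, 0.67) = 0.91
(x ∨ (w ∨ y)) = max(0.58, 0.91) = 0.91
¬y: Łukasiewicz ¬ gives 1 − 0.67 = 0.33
(¬y ⊃ z): min(1, 1 − 0.33 + 0.74) = 1
¬(¬y ⊃ z): Łukasiewicz ¬ gives 1 − 1 = 0
¬¬(¬y ⊃ z): Łukasiewicz ¬ gives 1 − 0 = 1
((x ∨ (w ∨ y)) ⊃ ¬¬(¬y ⊃ z)): min(1, 1 − 0.91 + 1) = 1
(((x ∧ (x ∨ (w ⊃ (¬¬z ⊃ x)))) ∨ w) ⊃ ((x ∨ (w ∨ y)) ⊃ ¬¬(¬y ⊃ z))): min(1, 1 − 0.91 + 1) = 1
((((x ∨ (w ∨ y)) ⊃ ¬¬(¬y ⊃ z)) ⊃ ((x ∧ (x ∨ (w ⊃ (¬¬z ⊃ x)))) ∨ w)) ∨ (((x ∧ (x ∨ (w ⊃ (¬¬z ⊃ x)))) ∨ w) ⊃ ((x ∨ (w ∨ y)) ⊃ ¬¬(¬y ⊃ z)))) = max(0.91, 1) = 1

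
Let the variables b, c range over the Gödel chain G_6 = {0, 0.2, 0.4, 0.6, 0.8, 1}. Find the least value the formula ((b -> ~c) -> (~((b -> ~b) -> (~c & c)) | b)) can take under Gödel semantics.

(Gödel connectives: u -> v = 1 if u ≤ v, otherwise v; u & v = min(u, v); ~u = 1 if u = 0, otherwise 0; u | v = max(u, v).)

The minimum is attained at b = 0.2, c = 0:
  ~c: Gödel ¬ of 0 = 1 (operand is 0)
  (b -> ~c): 0.2 ≤ 1, so result = 1
  ~b: Gödel ¬ of 0.2 = 0 (operand ≠ 0)
  (b -> ~b): 0.2 > 0, so result = 0
  ~c: Gödel ¬ of 0 = 1 (operand is 0)
  (~c & c) = min(1, 0) = 0
  ((b -> ~b) -> (~c & c)): 0 ≤ 0, so result = 1
  ~((b -> ~b) -> (~c & c)): Gödel ¬ of 1 = 0 (operand ≠ 0)
  (~((b -> ~b) -> (~c & c)) | b) = max(0, 0.2) = 0.2
  ((b -> ~c) -> (~((b -> ~b) -> (~c & c)) | b)): 1 > 0.2, so result = 0.2
Checking all 36 assignments confirms none give a value below 0.20.

0.20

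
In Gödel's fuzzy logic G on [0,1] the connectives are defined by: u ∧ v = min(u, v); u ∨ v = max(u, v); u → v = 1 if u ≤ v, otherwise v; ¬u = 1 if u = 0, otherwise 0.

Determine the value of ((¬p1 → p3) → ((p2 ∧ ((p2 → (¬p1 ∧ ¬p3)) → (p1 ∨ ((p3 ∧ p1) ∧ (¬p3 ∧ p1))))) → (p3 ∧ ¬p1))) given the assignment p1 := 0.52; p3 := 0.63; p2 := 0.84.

0.00

¬p1: Gödel ¬ of 0.52 = 0 (operand ≠ 0)
(¬p1 → p3): 0 ≤ 0.63, so result = 1
¬p1: Gödel ¬ of 0.52 = 0 (operand ≠ 0)
¬p3: Gödel ¬ of 0.63 = 0 (operand ≠ 0)
(¬p1 ∧ ¬p3) = min(0, 0) = 0
(p2 → (¬p1 ∧ ¬p3)): 0.84 > 0, so result = 0
(p3 ∧ p1) = min(0.63, 0.52) = 0.52
¬p3: Gödel ¬ of 0.63 = 0 (operand ≠ 0)
(¬p3 ∧ p1) = min(0, 0.52) = 0
((p3 ∧ p1) ∧ (¬p3 ∧ p1)) = min(0.52, 0) = 0
(p1 ∨ ((p3 ∧ p1) ∧ (¬p3 ∧ p1))) = max(0.52, 0) = 0.52
((p2 → (¬p1 ∧ ¬p3)) → (p1 ∨ ((p3 ∧ p1) ∧ (¬p3 ∧ p1)))): 0 ≤ 0.52, so result = 1
(p2 ∧ ((p2 → (¬p1 ∧ ¬p3)) → (p1 ∨ ((p3 ∧ p1) ∧ (¬p3 ∧ p1))))) = min(0.84, 1) = 0.84
¬p1: Gödel ¬ of 0.52 = 0 (operand ≠ 0)
(p3 ∧ ¬p1) = min(0.63, 0) = 0
((p2 ∧ ((p2 → (¬p1 ∧ ¬p3)) → (p1 ∨ ((p3 ∧ p1) ∧ (¬p3 ∧ p1))))) → (p3 ∧ ¬p1)): 0.84 > 0, so result = 0
((¬p1 → p3) → ((p2 ∧ ((p2 → (¬p1 ∧ ¬p3)) → (p1 ∨ ((p3 ∧ p1) ∧ (¬p3 ∧ p1))))) → (p3 ∧ ¬p1))): 1 > 0, so result = 0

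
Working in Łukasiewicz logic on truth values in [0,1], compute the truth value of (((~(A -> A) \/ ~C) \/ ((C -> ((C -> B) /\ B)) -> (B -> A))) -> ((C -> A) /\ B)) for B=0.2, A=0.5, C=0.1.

0.20

(A -> A): min(1, 1 − 0.5 + 0.5) = 1
~(A -> A): Łukasiewicz ¬ gives 1 − 1 = 0
~C: Łukasiewicz ¬ gives 1 − 0.1 = 0.9
(~(A -> A) \/ ~C) = max(0, 0.9) = 0.9
(C -> B): min(1, 1 − 0.1 + 0.2) = 1
((C -> B) /\ B) = min(1, 0.2) = 0.2
(C -> ((C -> B) /\ B)): min(1, 1 − 0.1 + 0.2) = 1
(B -> A): min(1, 1 − 0.2 + 0.5) = 1
((C -> ((C -> B) /\ B)) -> (B -> A)): min(1, 1 − 1 + 1) = 1
((~(A -> A) \/ ~C) \/ ((C -> ((C -> B) /\ B)) -> (B -> A))) = max(0.9, 1) = 1
(C -> A): min(1, 1 − 0.1 + 0.5) = 1
((C -> A) /\ B) = min(1, 0.2) = 0.2
(((~(A -> A) \/ ~C) \/ ((C -> ((C -> B) /\ B)) -> (B -> A))) -> ((C -> A) /\ B)): min(1, 1 − 1 + 0.2) = 0.2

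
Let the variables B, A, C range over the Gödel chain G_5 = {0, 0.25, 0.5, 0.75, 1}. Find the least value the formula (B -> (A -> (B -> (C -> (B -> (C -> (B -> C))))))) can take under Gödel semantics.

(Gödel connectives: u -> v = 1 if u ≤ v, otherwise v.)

Every assignment gives 1. For instance at B = 0, A = 0, C = 0:
  (B -> C): 0 ≤ 0, so result = 1
  (C -> (B -> C)): 0 ≤ 1, so result = 1
  (B -> (C -> (B -> C))): 0 ≤ 1, so result = 1
  (C -> (B -> (C -> (B -> C)))): 0 ≤ 1, so result = 1
  (B -> (C -> (B -> (C -> (B -> C))))): 0 ≤ 1, so result = 1
  (A -> (B -> (C -> (B -> (C -> (B -> C)))))): 0 ≤ 1, so result = 1
  (B -> (A -> (B -> (C -> (B -> (C -> (B -> C))))))): 0 ≤ 1, so result = 1
All 125 assignments give value 1 — the formula is a G_5-tautology.

1.00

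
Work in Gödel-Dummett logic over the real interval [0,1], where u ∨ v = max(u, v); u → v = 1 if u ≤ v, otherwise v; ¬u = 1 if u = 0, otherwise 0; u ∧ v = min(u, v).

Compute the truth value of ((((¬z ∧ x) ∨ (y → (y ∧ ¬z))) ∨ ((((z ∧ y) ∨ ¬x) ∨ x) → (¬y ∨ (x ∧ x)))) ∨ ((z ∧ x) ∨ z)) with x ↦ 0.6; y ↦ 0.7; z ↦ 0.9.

0.90

¬z: Gödel ¬ of 0.9 = 0 (operand ≠ 0)
(¬z ∧ x) = min(0, 0.6) = 0
¬z: Gödel ¬ of 0.9 = 0 (operand ≠ 0)
(y ∧ ¬z) = min(0.7, 0) = 0
(y → (y ∧ ¬z)): 0.7 > 0, so result = 0
((¬z ∧ x) ∨ (y → (y ∧ ¬z))) = max(0, 0) = 0
(z ∧ y) = min(0.9, 0.7) = 0.7
¬x: Gödel ¬ of 0.6 = 0 (operand ≠ 0)
((z ∧ y) ∨ ¬x) = max(0.7, 0) = 0.7
(((z ∧ y) ∨ ¬x) ∨ x) = max(0.7, 0.6) = 0.7
¬y: Gödel ¬ of 0.7 = 0 (operand ≠ 0)
(x ∧ x) = min(0.6, 0.6) = 0.6
(¬y ∨ (x ∧ x)) = max(0, 0.6) = 0.6
((((z ∧ y) ∨ ¬x) ∨ x) → (¬y ∨ (x ∧ x))): 0.7 > 0.6, so result = 0.6
(((¬z ∧ x) ∨ (y → (y ∧ ¬z))) ∨ ((((z ∧ y) ∨ ¬x) ∨ x) → (¬y ∨ (x ∧ x)))) = max(0, 0.6) = 0.6
(z ∧ x) = min(0.9, 0.6) = 0.6
((z ∧ x) ∨ z) = max(0.6, 0.9) = 0.9
((((¬z ∧ x) ∨ (y → (y ∧ ¬z))) ∨ ((((z ∧ y) ∨ ¬x) ∨ x) → (¬y ∨ (x ∧ x)))) ∨ ((z ∧ x) ∨ z)) = max(0.6, 0.9) = 0.9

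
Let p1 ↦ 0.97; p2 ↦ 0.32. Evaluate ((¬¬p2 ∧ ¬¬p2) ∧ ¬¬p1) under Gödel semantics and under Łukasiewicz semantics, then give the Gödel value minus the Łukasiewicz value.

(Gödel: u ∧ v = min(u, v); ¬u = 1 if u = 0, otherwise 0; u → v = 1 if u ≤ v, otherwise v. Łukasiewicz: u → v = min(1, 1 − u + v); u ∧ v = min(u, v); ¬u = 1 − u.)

0.68

Gödel evaluation:
  ¬p2: Gödel ¬ of 0.32 = 0 (operand ≠ 0)
  ¬¬p2: Gödel ¬ of 0 = 1 (operand is 0)
  ¬p2: Gödel ¬ of 0.32 = 0 (operand ≠ 0)
  ¬¬p2: Gödel ¬ of 0 = 1 (operand is 0)
  (¬¬p2 ∧ ¬¬p2) = min(1, 1) = 1
  ¬p1: Gödel ¬ of 0.97 = 0 (operand ≠ 0)
  ¬¬p1: Gödel ¬ of 0 = 1 (operand is 0)
  ((¬¬p2 ∧ ¬¬p2) ∧ ¬¬p1) = min(1, 1) = 1
  Gödel value = 1
Łukasiewicz evaluation:
  ¬p2: Łukasiewicz ¬ gives 1 − 0.32 = 0.68
  ¬¬p2: Łukasiewicz ¬ gives 1 − 0.68 = 0.32
  ¬p2: Łukasiewicz ¬ gives 1 − 0.32 = 0.68
  ¬¬p2: Łukasiewicz ¬ gives 1 − 0.68 = 0.32
  (¬¬p2 ∧ ¬¬p2) = min(0.32, 0.32) = 0.32
  ¬p1: Łukasiewicz ¬ gives 1 − 0.97 = 0.03
  ¬¬p1: Łukasiewicz ¬ gives 1 − 0.03 = 0.97
  ((¬¬p2 ∧ ¬¬p2) ∧ ¬¬p1) = min(0.32, 0.97) = 0.32
  Łukasiewicz value = 0.32
Difference: 1 − 0.32 = 0.68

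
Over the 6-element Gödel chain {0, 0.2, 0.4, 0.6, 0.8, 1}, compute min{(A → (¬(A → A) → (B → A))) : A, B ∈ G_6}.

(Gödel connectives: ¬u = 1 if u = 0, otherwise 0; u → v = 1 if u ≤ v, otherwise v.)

1.00

Every assignment gives 1. For instance at A = 0, B = 0:
  (A → A): 0 ≤ 0, so result = 1
  ¬(A → A): Gödel ¬ of 1 = 0 (operand ≠ 0)
  (B → A): 0 ≤ 0, so result = 1
  (¬(A → A) → (B → A)): 0 ≤ 1, so result = 1
  (A → (¬(A → A) → (B → A))): 0 ≤ 1, so result = 1
All 36 assignments give value 1 — the formula is a G_6-tautology.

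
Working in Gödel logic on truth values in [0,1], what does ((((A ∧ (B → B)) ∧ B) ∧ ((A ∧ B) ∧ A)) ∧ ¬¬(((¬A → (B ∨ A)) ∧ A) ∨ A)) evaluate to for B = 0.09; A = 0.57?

0.09

(B → B): 0.09 ≤ 0.09, so result = 1
(A ∧ (B → B)) = min(0.57, 1) = 0.57
((A ∧ (B → B)) ∧ B) = min(0.57, 0.09) = 0.09
(A ∧ B) = min(0.57, 0.09) = 0.09
((A ∧ B) ∧ A) = min(0.09, 0.57) = 0.09
(((A ∧ (B → B)) ∧ B) ∧ ((A ∧ B) ∧ A)) = min(0.09, 0.09) = 0.09
¬A: Gödel ¬ of 0.57 = 0 (operand ≠ 0)
(B ∨ A) = max(0.09, 0.57) = 0.57
(¬A → (B ∨ A)): 0 ≤ 0.57, so result = 1
((¬A → (B ∨ A)) ∧ A) = min(1, 0.57) = 0.57
(((¬A → (B ∨ A)) ∧ A) ∨ A) = max(0.57, 0.57) = 0.57
¬(((¬A → (B ∨ A)) ∧ A) ∨ A): Gödel ¬ of 0.57 = 0 (operand ≠ 0)
¬¬(((¬A → (B ∨ A)) ∧ A) ∨ A): Gödel ¬ of 0 = 1 (operand is 0)
((((A ∧ (B → B)) ∧ B) ∧ ((A ∧ B) ∧ A)) ∧ ¬¬(((¬A → (B ∨ A)) ∧ A) ∨ A)) = min(0.09, 1) = 0.09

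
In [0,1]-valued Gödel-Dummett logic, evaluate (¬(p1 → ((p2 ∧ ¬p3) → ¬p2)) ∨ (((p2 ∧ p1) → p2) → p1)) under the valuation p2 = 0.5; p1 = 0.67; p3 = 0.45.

¬p3: Gödel ¬ of 0.45 = 0 (operand ≠ 0)
(p2 ∧ ¬p3) = min(0.5, 0) = 0
¬p2: Gödel ¬ of 0.5 = 0 (operand ≠ 0)
((p2 ∧ ¬p3) → ¬p2): 0 ≤ 0, so result = 1
(p1 → ((p2 ∧ ¬p3) → ¬p2)): 0.67 ≤ 1, so result = 1
¬(p1 → ((p2 ∧ ¬p3) → ¬p2)): Gödel ¬ of 1 = 0 (operand ≠ 0)
(p2 ∧ p1) = min(0.5, 0.67) = 0.5
((p2 ∧ p1) → p2): 0.5 ≤ 0.5, so result = 1
(((p2 ∧ p1) → p2) → p1): 1 > 0.67, so result = 0.67
(¬(p1 → ((p2 ∧ ¬p3) → ¬p2)) ∨ (((p2 ∧ p1) → p2) → p1)) = max(0, 0.67) = 0.67

0.67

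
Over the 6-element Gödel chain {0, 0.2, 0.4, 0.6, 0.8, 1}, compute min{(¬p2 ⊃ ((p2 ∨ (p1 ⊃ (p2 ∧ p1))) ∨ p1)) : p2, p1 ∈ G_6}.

The minimum is attained at p2 = 0, p1 = 0.2:
  ¬p2: Gödel ¬ of 0 = 1 (operand is 0)
  (p2 ∧ p1) = min(0, 0.2) = 0
  (p1 ⊃ (p2 ∧ p1)): 0.2 > 0, so result = 0
  (p2 ∨ (p1 ⊃ (p2 ∧ p1))) = max(0, 0) = 0
  ((p2 ∨ (p1 ⊃ (p2 ∧ p1))) ∨ p1) = max(0, 0.2) = 0.2
  (¬p2 ⊃ ((p2 ∨ (p1 ⊃ (p2 ∧ p1))) ∨ p1)): 1 > 0.2, so result = 0.2
Checking all 36 assignments confirms none give a value below 0.20.

0.20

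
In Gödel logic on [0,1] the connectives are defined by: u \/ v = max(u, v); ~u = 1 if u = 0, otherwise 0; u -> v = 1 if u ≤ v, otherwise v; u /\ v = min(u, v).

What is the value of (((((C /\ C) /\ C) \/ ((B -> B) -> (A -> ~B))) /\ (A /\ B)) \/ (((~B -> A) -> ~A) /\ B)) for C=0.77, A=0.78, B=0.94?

0.77

(C /\ C) = min(0.77, 0.77) = 0.77
((C /\ C) /\ C) = min(0.77, 0.77) = 0.77
(B -> B): 0.94 ≤ 0.94, so result = 1
~B: Gödel ¬ of 0.94 = 0 (operand ≠ 0)
(A -> ~B): 0.78 > 0, so result = 0
((B -> B) -> (A -> ~B)): 1 > 0, so result = 0
(((C /\ C) /\ C) \/ ((B -> B) -> (A -> ~B))) = max(0.77, 0) = 0.77
(A /\ B) = min(0.78, 0.94) = 0.78
((((C /\ C) /\ C) \/ ((B -> B) -> (A -> ~B))) /\ (A /\ B)) = min(0.77, 0.78) = 0.77
~B: Gödel ¬ of 0.94 = 0 (operand ≠ 0)
(~B -> A): 0 ≤ 0.78, so result = 1
~A: Gödel ¬ of 0.78 = 0 (operand ≠ 0)
((~B -> A) -> ~A): 1 > 0, so result = 0
(((~B -> A) -> ~A) /\ B) = min(0, 0.94) = 0
(((((C /\ C) /\ C) \/ ((B -> B) -> (A -> ~B))) /\ (A /\ B)) \/ (((~B -> A) -> ~A) /\ B)) = max(0.77, 0) = 0.77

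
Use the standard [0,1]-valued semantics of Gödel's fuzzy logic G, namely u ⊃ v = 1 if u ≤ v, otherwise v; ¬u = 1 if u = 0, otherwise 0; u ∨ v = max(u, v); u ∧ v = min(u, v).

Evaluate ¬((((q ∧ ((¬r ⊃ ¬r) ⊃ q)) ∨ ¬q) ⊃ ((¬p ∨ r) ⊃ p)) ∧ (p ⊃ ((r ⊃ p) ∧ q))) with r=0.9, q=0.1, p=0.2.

0.00

¬r: Gödel ¬ of 0.9 = 0 (operand ≠ 0)
¬r: Gödel ¬ of 0.9 = 0 (operand ≠ 0)
(¬r ⊃ ¬r): 0 ≤ 0, so result = 1
((¬r ⊃ ¬r) ⊃ q): 1 > 0.1, so result = 0.1
(q ∧ ((¬r ⊃ ¬r) ⊃ q)) = min(0.1, 0.1) = 0.1
¬q: Gödel ¬ of 0.1 = 0 (operand ≠ 0)
((q ∧ ((¬r ⊃ ¬r) ⊃ q)) ∨ ¬q) = max(0.1, 0) = 0.1
¬p: Gödel ¬ of 0.2 = 0 (operand ≠ 0)
(¬p ∨ r) = max(0, 0.9) = 0.9
((¬p ∨ r) ⊃ p): 0.9 > 0.2, so result = 0.2
(((q ∧ ((¬r ⊃ ¬r) ⊃ q)) ∨ ¬q) ⊃ ((¬p ∨ r) ⊃ p)): 0.1 ≤ 0.2, so result = 1
(r ⊃ p): 0.9 > 0.2, so result = 0.2
((r ⊃ p) ∧ q) = min(0.2, 0.1) = 0.1
(p ⊃ ((r ⊃ p) ∧ q)): 0.2 > 0.1, so result = 0.1
((((q ∧ ((¬r ⊃ ¬r) ⊃ q)) ∨ ¬q) ⊃ ((¬p ∨ r) ⊃ p)) ∧ (p ⊃ ((r ⊃ p) ∧ q))) = min(1, 0.1) = 0.1
¬((((q ∧ ((¬r ⊃ ¬r) ⊃ q)) ∨ ¬q) ⊃ ((¬p ∨ r) ⊃ p)) ∧ (p ⊃ ((r ⊃ p) ∧ q))): Gödel ¬ of 0.1 = 0 (operand ≠ 0)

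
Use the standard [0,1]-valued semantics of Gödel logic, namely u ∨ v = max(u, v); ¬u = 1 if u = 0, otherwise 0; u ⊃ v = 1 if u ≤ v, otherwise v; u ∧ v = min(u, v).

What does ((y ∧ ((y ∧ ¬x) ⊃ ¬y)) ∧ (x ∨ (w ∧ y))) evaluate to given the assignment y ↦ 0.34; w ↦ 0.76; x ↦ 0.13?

¬x: Gödel ¬ of 0.13 = 0 (operand ≠ 0)
(y ∧ ¬x) = min(0.34, 0) = 0
¬y: Gödel ¬ of 0.34 = 0 (operand ≠ 0)
((y ∧ ¬x) ⊃ ¬y): 0 ≤ 0, so result = 1
(y ∧ ((y ∧ ¬x) ⊃ ¬y)) = min(0.34, 1) = 0.34
(w ∧ y) = min(0.76, 0.34) = 0.34
(x ∨ (w ∧ y)) = max(0.13, 0.34) = 0.34
((y ∧ ((y ∧ ¬x) ⊃ ¬y)) ∧ (x ∨ (w ∧ y))) = min(0.34, 0.34) = 0.34

0.34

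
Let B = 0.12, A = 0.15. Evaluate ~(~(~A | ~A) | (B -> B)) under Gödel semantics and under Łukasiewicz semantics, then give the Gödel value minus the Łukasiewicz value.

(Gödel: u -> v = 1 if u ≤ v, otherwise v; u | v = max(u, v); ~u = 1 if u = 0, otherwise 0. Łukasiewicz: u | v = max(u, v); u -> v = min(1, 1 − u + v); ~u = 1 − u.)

Gödel evaluation:
  ~A: Gödel ¬ of 0.15 = 0 (operand ≠ 0)
  ~A: Gödel ¬ of 0.15 = 0 (operand ≠ 0)
  (~A | ~A) = max(0, 0) = 0
  ~(~A | ~A): Gödel ¬ of 0 = 1 (operand is 0)
  (B -> B): 0.12 ≤ 0.12, so result = 1
  (~(~A | ~A) | (B -> B)) = max(1, 1) = 1
  ~(~(~A | ~A) | (B -> B)): Gödel ¬ of 1 = 0 (operand ≠ 0)
  Gödel value = 0
Łukasiewicz evaluation:
  ~A: Łukasiewicz ¬ gives 1 − 0.15 = 0.85
  ~A: Łukasiewicz ¬ gives 1 − 0.15 = 0.85
  (~A | ~A) = max(0.85, 0.85) = 0.85
  ~(~A | ~A): Łukasiewicz ¬ gives 1 − 0.85 = 0.15
  (B -> B): min(1, 1 − 0.12 + 0.12) = 1
  (~(~A | ~A) | (B -> B)) = max(0.15, 1) = 1
  ~(~(~A | ~A) | (B -> B)): Łukasiewicz ¬ gives 1 − 1 = 0
  Łukasiewicz value = 0
Difference: 0 − 0 = 0.00

0.00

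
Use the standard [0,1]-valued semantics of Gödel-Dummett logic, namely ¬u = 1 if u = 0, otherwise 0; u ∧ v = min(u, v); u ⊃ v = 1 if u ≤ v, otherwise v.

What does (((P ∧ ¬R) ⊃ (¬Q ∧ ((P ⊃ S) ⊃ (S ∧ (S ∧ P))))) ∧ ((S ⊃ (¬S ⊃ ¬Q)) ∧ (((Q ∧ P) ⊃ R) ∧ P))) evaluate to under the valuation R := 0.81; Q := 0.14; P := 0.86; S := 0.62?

0.86

¬R: Gödel ¬ of 0.81 = 0 (operand ≠ 0)
(P ∧ ¬R) = min(0.86, 0) = 0
¬Q: Gödel ¬ of 0.14 = 0 (operand ≠ 0)
(P ⊃ S): 0.86 > 0.62, so result = 0.62
(S ∧ P) = min(0.62, 0.86) = 0.62
(S ∧ (S ∧ P)) = min(0.62, 0.62) = 0.62
((P ⊃ S) ⊃ (S ∧ (S ∧ P))): 0.62 ≤ 0.62, so result = 1
(¬Q ∧ ((P ⊃ S) ⊃ (S ∧ (S ∧ P)))) = min(0, 1) = 0
((P ∧ ¬R) ⊃ (¬Q ∧ ((P ⊃ S) ⊃ (S ∧ (S ∧ P))))): 0 ≤ 0, so result = 1
¬S: Gödel ¬ of 0.62 = 0 (operand ≠ 0)
¬Q: Gödel ¬ of 0.14 = 0 (operand ≠ 0)
(¬S ⊃ ¬Q): 0 ≤ 0, so result = 1
(S ⊃ (¬S ⊃ ¬Q)): 0.62 ≤ 1, so result = 1
(Q ∧ P) = min(0.14, 0.86) = 0.14
((Q ∧ P) ⊃ R): 0.14 ≤ 0.81, so result = 1
(((Q ∧ P) ⊃ R) ∧ P) = min(1, 0.86) = 0.86
((S ⊃ (¬S ⊃ ¬Q)) ∧ (((Q ∧ P) ⊃ R) ∧ P)) = min(1, 0.86) = 0.86
(((P ∧ ¬R) ⊃ (¬Q ∧ ((P ⊃ S) ⊃ (S ∧ (S ∧ P))))) ∧ ((S ⊃ (¬S ⊃ ¬Q)) ∧ (((Q ∧ P) ⊃ R) ∧ P))) = min(1, 0.86) = 0.86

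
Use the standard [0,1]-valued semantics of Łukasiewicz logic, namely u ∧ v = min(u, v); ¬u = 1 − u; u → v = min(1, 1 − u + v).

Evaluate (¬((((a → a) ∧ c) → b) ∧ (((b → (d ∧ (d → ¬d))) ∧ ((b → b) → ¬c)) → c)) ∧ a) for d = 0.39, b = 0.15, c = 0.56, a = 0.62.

0.41

(a → a): min(1, 1 − 0.62 + 0.62) = 1
((a → a) ∧ c) = min(1, 0.56) = 0.56
(((a → a) ∧ c) → b): min(1, 1 − 0.56 + 0.15) = 0.59
¬d: Łukasiewicz ¬ gives 1 − 0.39 = 0.61
(d → ¬d): min(1, 1 − 0.39 + 0.61) = 1
(d ∧ (d → ¬d)) = min(0.39, 1) = 0.39
(b → (d ∧ (d → ¬d))): min(1, 1 − 0.15 + 0.39) = 1
(b → b): min(1, 1 − 0.15 + 0.15) = 1
¬c: Łukasiewicz ¬ gives 1 − 0.56 = 0.44
((b → b) → ¬c): min(1, 1 − 1 + 0.44) = 0.44
((b → (d ∧ (d → ¬d))) ∧ ((b → b) → ¬c)) = min(1, 0.44) = 0.44
(((b → (d ∧ (d → ¬d))) ∧ ((b → b) → ¬c)) → c): min(1, 1 − 0.44 + 0.56) = 1
((((a → a) ∧ c) → b) ∧ (((b → (d ∧ (d → ¬d))) ∧ ((b → b) → ¬c)) → c)) = min(0.59, 1) = 0.59
¬((((a → a) ∧ c) → b) ∧ (((b → (d ∧ (d → ¬d))) ∧ ((b → b) → ¬c)) → c)): Łukasiewicz ¬ gives 1 − 0.59 = 0.41
(¬((((a → a) ∧ c) → b) ∧ (((b → (d ∧ (d → ¬d))) ∧ ((b → b) → ¬c)) → c)) ∧ a) = min(0.41, 0.62) = 0.41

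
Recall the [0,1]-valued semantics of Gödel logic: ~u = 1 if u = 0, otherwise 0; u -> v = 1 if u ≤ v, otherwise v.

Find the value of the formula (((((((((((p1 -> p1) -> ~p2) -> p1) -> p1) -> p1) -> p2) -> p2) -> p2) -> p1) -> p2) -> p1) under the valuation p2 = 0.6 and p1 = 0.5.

0.50

(p1 -> p1): 0.5 ≤ 0.5, so result = 1
~p2: Gödel ¬ of 0.6 = 0 (operand ≠ 0)
((p1 -> p1) -> ~p2): 1 > 0, so result = 0
(((p1 -> p1) -> ~p2) -> p1): 0 ≤ 0.5, so result = 1
((((p1 -> p1) -> ~p2) -> p1) -> p1): 1 > 0.5, so result = 0.5
(((((p1 -> p1) -> ~p2) -> p1) -> p1) -> p1): 0.5 ≤ 0.5, so result = 1
((((((p1 -> p1) -> ~p2) -> p1) -> p1) -> p1) -> p2): 1 > 0.6, so result = 0.6
(((((((p1 -> p1) -> ~p2) -> p1) -> p1) -> p1) -> p2) -> p2): 0.6 ≤ 0.6, so result = 1
((((((((p1 -> p1) -> ~p2) -> p1) -> p1) -> p1) -> p2) -> p2) -> p2): 1 > 0.6, so result = 0.6
(((((((((p1 -> p1) -> ~p2) -> p1) -> p1) -> p1) -> p2) -> p2) -> p2) -> p1): 0.6 > 0.5, so result = 0.5
((((((((((p1 -> p1) -> ~p2) -> p1) -> p1) -> p1) -> p2) -> p2) -> p2) -> p1) -> p2): 0.5 ≤ 0.6, so result = 1
(((((((((((p1 -> p1) -> ~p2) -> p1) -> p1) -> p1) -> p2) -> p2) -> p2) -> p1) -> p2) -> p1): 1 > 0.5, so result = 0.5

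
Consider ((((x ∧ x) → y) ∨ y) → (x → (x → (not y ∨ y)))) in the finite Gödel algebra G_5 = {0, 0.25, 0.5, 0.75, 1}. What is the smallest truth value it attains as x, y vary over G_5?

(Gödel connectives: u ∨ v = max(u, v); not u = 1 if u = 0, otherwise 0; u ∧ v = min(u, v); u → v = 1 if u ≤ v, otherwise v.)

Every assignment gives 1. For instance at x = 0, y = 0:
  (x ∧ x) = min(0, 0) = 0
  ((x ∧ x) → y): 0 ≤ 0, so result = 1
  (((x ∧ x) → y) ∨ y) = max(1, 0) = 1
  not y: Gödel ¬ of 0 = 1 (operand is 0)
  (not y ∨ y) = max(1, 0) = 1
  (x → (not y ∨ y)): 0 ≤ 1, so result = 1
  (x → (x → (not y ∨ y))): 0 ≤ 1, so result = 1
  ((((x ∧ x) → y) ∨ y) → (x → (x → (not y ∨ y)))): 1 ≤ 1, so result = 1
All 25 assignments give value 1 — the formula is a G_5-tautology.

1.00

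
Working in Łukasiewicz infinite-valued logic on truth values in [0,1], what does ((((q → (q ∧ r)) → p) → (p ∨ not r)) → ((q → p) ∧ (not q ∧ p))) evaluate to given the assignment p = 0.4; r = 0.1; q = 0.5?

(q ∧ r) = min(0.5, 0.1) = 0.1
(q → (q ∧ r)): min(1, 1 − 0.5 + 0.1) = 0.6
((q → (q ∧ r)) → p): min(1, 1 − 0.6 + 0.4) = 0.8
not r: Łukasiewicz ¬ gives 1 − 0.1 = 0.9
(p ∨ not r) = max(0.4, 0.9) = 0.9
(((q → (q ∧ r)) → p) → (p ∨ not r)): min(1, 1 − 0.8 + 0.9) = 1
(q → p): min(1, 1 − 0.5 + 0.4) = 0.9
not q: Łukasiewicz ¬ gives 1 − 0.5 = 0.5
(not q ∧ p) = min(0.5, 0.4) = 0.4
((q → p) ∧ (not q ∧ p)) = min(0.9, 0.4) = 0.4
((((q → (q ∧ r)) → p) → (p ∨ not r)) → ((q → p) ∧ (not q ∧ p))): min(1, 1 − 1 + 0.4) = 0.4

0.40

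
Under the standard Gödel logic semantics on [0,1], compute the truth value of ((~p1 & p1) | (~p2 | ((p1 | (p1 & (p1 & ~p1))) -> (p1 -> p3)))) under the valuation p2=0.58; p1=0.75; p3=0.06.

~p1: Gödel ¬ of 0.75 = 0 (operand ≠ 0)
(~p1 & p1) = min(0, 0.75) = 0
~p2: Gödel ¬ of 0.58 = 0 (operand ≠ 0)
~p1: Gödel ¬ of 0.75 = 0 (operand ≠ 0)
(p1 & ~p1) = min(0.75, 0) = 0
(p1 & (p1 & ~p1)) = min(0.75, 0) = 0
(p1 | (p1 & (p1 & ~p1))) = max(0.75, 0) = 0.75
(p1 -> p3): 0.75 > 0.06, so result = 0.06
((p1 | (p1 & (p1 & ~p1))) -> (p1 -> p3)): 0.75 > 0.06, so result = 0.06
(~p2 | ((p1 | (p1 & (p1 & ~p1))) -> (p1 -> p3))) = max(0, 0.06) = 0.06
((~p1 & p1) | (~p2 | ((p1 | (p1 & (p1 & ~p1))) -> (p1 -> p3)))) = max(0, 0.06) = 0.06

0.06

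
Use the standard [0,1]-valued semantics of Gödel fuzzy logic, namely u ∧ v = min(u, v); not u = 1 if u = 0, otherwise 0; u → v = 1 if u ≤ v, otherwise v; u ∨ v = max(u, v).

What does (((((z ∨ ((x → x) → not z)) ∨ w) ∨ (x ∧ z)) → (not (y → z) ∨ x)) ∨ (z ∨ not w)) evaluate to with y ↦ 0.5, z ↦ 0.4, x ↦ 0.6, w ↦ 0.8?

0.60

(x → x): 0.6 ≤ 0.6, so result = 1
not z: Gödel ¬ of 0.4 = 0 (operand ≠ 0)
((x → x) → not z): 1 > 0, so result = 0
(z ∨ ((x → x) → not z)) = max(0.4, 0) = 0.4
((z ∨ ((x → x) → not z)) ∨ w) = max(0.4, 0.8) = 0.8
(x ∧ z) = min(0.6, 0.4) = 0.4
(((z ∨ ((x → x) → not z)) ∨ w) ∨ (x ∧ z)) = max(0.8, 0.4) = 0.8
(y → z): 0.5 > 0.4, so result = 0.4
not (y → z): Gödel ¬ of 0.4 = 0 (operand ≠ 0)
(not (y → z) ∨ x) = max(0, 0.6) = 0.6
((((z ∨ ((x → x) → not z)) ∨ w) ∨ (x ∧ z)) → (not (y → z) ∨ x)): 0.8 > 0.6, so result = 0.6
not w: Gödel ¬ of 0.8 = 0 (operand ≠ 0)
(z ∨ not w) = max(0.4, 0) = 0.4
(((((z ∨ ((x → x) → not z)) ∨ w) ∨ (x ∧ z)) → (not (y → z) ∨ x)) ∨ (z ∨ not w)) = max(0.6, 0.4) = 0.6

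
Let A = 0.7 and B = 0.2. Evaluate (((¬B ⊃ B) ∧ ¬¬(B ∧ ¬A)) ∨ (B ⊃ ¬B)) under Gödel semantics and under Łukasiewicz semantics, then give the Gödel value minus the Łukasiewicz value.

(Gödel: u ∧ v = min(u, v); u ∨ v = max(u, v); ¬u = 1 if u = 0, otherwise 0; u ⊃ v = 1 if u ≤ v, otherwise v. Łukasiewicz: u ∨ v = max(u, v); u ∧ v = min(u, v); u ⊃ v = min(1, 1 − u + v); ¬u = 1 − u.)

-1.00

Gödel evaluation:
  ¬B: Gödel ¬ of 0.2 = 0 (operand ≠ 0)
  (¬B ⊃ B): 0 ≤ 0.2, so result = 1
  ¬A: Gödel ¬ of 0.7 = 0 (operand ≠ 0)
  (B ∧ ¬A) = min(0.2, 0) = 0
  ¬(B ∧ ¬A): Gödel ¬ of 0 = 1 (operand is 0)
  ¬¬(B ∧ ¬A): Gödel ¬ of 1 = 0 (operand ≠ 0)
  ((¬B ⊃ B) ∧ ¬¬(B ∧ ¬A)) = min(1, 0) = 0
  ¬B: Gödel ¬ of 0.2 = 0 (operand ≠ 0)
  (B ⊃ ¬B): 0.2 > 0, so result = 0
  (((¬B ⊃ B) ∧ ¬¬(B ∧ ¬A)) ∨ (B ⊃ ¬B)) = max(0, 0) = 0
  Gödel value = 0
Łukasiewicz evaluation:
  ¬B: Łukasiewicz ¬ gives 1 − 0.2 = 0.8
  (¬B ⊃ B): min(1, 1 − 0.8 + 0.2) = 0.4
  ¬A: Łukasiewicz ¬ gives 1 − 0.7 = 0.3
  (B ∧ ¬A) = min(0.2, 0.3) = 0.2
  ¬(B ∧ ¬A): Łukasiewicz ¬ gives 1 − 0.2 = 0.8
  ¬¬(B ∧ ¬A): Łukasiewicz ¬ gives 1 − 0.8 = 0.2
  ((¬B ⊃ B) ∧ ¬¬(B ∧ ¬A)) = min(0.4, 0.2) = 0.2
  ¬B: Łukasiewicz ¬ gives 1 − 0.2 = 0.8
  (B ⊃ ¬B): min(1, 1 − 0.2 + 0.8) = 1
  (((¬B ⊃ B) ∧ ¬¬(B ∧ ¬A)) ∨ (B ⊃ ¬B)) = max(0.2, 1) = 1
  Łukasiewicz value = 1
Difference: 0 − 1 = -1.00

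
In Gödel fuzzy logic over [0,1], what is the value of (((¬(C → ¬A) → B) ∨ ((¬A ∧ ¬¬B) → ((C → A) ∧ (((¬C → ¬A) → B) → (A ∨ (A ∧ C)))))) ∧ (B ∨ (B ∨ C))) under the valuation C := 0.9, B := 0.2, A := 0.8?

¬A: Gödel ¬ of 0.8 = 0 (operand ≠ 0)
(C → ¬A): 0.9 > 0, so result = 0
¬(C → ¬A): Gödel ¬ of 0 = 1 (operand is 0)
(¬(C → ¬A) → B): 1 > 0.2, so result = 0.2
¬A: Gödel ¬ of 0.8 = 0 (operand ≠ 0)
¬B: Gödel ¬ of 0.2 = 0 (operand ≠ 0)
¬¬B: Gödel ¬ of 0 = 1 (operand is 0)
(¬A ∧ ¬¬B) = min(0, 1) = 0
(C → A): 0.9 > 0.8, so result = 0.8
¬C: Gödel ¬ of 0.9 = 0 (operand ≠ 0)
¬A: Gödel ¬ of 0.8 = 0 (operand ≠ 0)
(¬C → ¬A): 0 ≤ 0, so result = 1
((¬C → ¬A) → B): 1 > 0.2, so result = 0.2
(A ∧ C) = min(0.8, 0.9) = 0.8
(A ∨ (A ∧ C)) = max(0.8, 0.8) = 0.8
(((¬C → ¬A) → B) → (A ∨ (A ∧ C))): 0.2 ≤ 0.8, so result = 1
((C → A) ∧ (((¬C → ¬A) → B) → (A ∨ (A ∧ C)))) = min(0.8, 1) = 0.8
((¬A ∧ ¬¬B) → ((C → A) ∧ (((¬C → ¬A) → B) → (A ∨ (A ∧ C))))): 0 ≤ 0.8, so result = 1
((¬(C → ¬A) → B) ∨ ((¬A ∧ ¬¬B) → ((C → A) ∧ (((¬C → ¬A) → B) → (A ∨ (A ∧ C)))))) = max(0.2, 1) = 1
(B ∨ C) = max(0.2, 0.9) = 0.9
(B ∨ (B ∨ C)) = max(0.2, 0.9) = 0.9
(((¬(C → ¬A) → B) ∨ ((¬A ∧ ¬¬B) → ((C → A) ∧ (((¬C → ¬A) → B) → (A ∨ (A ∧ C)))))) ∧ (B ∨ (B ∨ C))) = min(1, 0.9) = 0.9

0.90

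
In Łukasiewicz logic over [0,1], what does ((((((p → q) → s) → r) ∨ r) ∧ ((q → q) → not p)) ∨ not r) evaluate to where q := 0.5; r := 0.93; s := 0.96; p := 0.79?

(p → q): min(1, 1 − 0.79 + 0.5) = 0.71
((p → q) → s): min(1, 1 − 0.71 + 0.96) = 1
(((p → q) → s) → r): min(1, 1 − 1 + 0.93) = 0.93
((((p → q) → s) → r) ∨ r) = max(0.93, 0.93) = 0.93
(q → q): min(1, 1 − 0.5 + 0.5) = 1
not p: Łukasiewicz ¬ gives 1 − 0.79 = 0.21
((q → q) → not p): min(1, 1 − 1 + 0.21) = 0.21
(((((p → q) → s) → r) ∨ r) ∧ ((q → q) → not p)) = min(0.93, 0.21) = 0.21
not r: Łukasiewicz ¬ gives 1 − 0.93 = 0.07
((((((p → q) → s) → r) ∨ r) ∧ ((q → q) → not p)) ∨ not r) = max(0.21, 0.07) = 0.21

0.21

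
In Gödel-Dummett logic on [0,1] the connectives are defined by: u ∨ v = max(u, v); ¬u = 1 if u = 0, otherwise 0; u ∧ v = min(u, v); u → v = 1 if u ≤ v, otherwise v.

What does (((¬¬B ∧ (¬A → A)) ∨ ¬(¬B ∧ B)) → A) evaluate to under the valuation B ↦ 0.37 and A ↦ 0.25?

0.25

¬B: Gödel ¬ of 0.37 = 0 (operand ≠ 0)
¬¬B: Gödel ¬ of 0 = 1 (operand is 0)
¬A: Gödel ¬ of 0.25 = 0 (operand ≠ 0)
(¬A → A): 0 ≤ 0.25, so result = 1
(¬¬B ∧ (¬A → A)) = min(1, 1) = 1
¬B: Gödel ¬ of 0.37 = 0 (operand ≠ 0)
(¬B ∧ B) = min(0, 0.37) = 0
¬(¬B ∧ B): Gödel ¬ of 0 = 1 (operand is 0)
((¬¬B ∧ (¬A → A)) ∨ ¬(¬B ∧ B)) = max(1, 1) = 1
(((¬¬B ∧ (¬A → A)) ∨ ¬(¬B ∧ B)) → A): 1 > 0.25, so result = 0.25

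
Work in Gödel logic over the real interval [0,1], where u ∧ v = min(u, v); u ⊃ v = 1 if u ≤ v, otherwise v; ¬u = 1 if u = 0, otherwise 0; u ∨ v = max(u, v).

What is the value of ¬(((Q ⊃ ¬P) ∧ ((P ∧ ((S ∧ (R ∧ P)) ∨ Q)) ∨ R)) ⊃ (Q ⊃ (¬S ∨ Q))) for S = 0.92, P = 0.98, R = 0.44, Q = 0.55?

¬P: Gödel ¬ of 0.98 = 0 (operand ≠ 0)
(Q ⊃ ¬P): 0.55 > 0, so result = 0
(R ∧ P) = min(0.44, 0.98) = 0.44
(S ∧ (R ∧ P)) = min(0.92, 0.44) = 0.44
((S ∧ (R ∧ P)) ∨ Q) = max(0.44, 0.55) = 0.55
(P ∧ ((S ∧ (R ∧ P)) ∨ Q)) = min(0.98, 0.55) = 0.55
((P ∧ ((S ∧ (R ∧ P)) ∨ Q)) ∨ R) = max(0.55, 0.44) = 0.55
((Q ⊃ ¬P) ∧ ((P ∧ ((S ∧ (R ∧ P)) ∨ Q)) ∨ R)) = min(0, 0.55) = 0
¬S: Gödel ¬ of 0.92 = 0 (operand ≠ 0)
(¬S ∨ Q) = max(0, 0.55) = 0.55
(Q ⊃ (¬S ∨ Q)): 0.55 ≤ 0.55, so result = 1
(((Q ⊃ ¬P) ∧ ((P ∧ ((S ∧ (R ∧ P)) ∨ Q)) ∨ R)) ⊃ (Q ⊃ (¬S ∨ Q))): 0 ≤ 1, so result = 1
¬(((Q ⊃ ¬P) ∧ ((P ∧ ((S ∧ (R ∧ P)) ∨ Q)) ∨ R)) ⊃ (Q ⊃ (¬S ∨ Q))): Gödel ¬ of 1 = 0 (operand ≠ 0)

0.00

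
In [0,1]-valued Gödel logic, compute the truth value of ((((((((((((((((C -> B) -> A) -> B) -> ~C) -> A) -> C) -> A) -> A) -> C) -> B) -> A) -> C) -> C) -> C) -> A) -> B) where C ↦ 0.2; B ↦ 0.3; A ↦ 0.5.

0.30

(C -> B): 0.2 ≤ 0.3, so result = 1
((C -> B) -> A): 1 > 0.5, so result = 0.5
(((C -> B) -> A) -> B): 0.5 > 0.3, so result = 0.3
~C: Gödel ¬ of 0.2 = 0 (operand ≠ 0)
((((C -> B) -> A) -> B) -> ~C): 0.3 > 0, so result = 0
(((((C -> B) -> A) -> B) -> ~C) -> A): 0 ≤ 0.5, so result = 1
((((((C -> B) -> A) -> B) -> ~C) -> A) -> C): 1 > 0.2, so result = 0.2
(((((((C -> B) -> A) -> B) -> ~C) -> A) -> C) -> A): 0.2 ≤ 0.5, so result = 1
((((((((C -> B) -> A) -> B) -> ~C) -> A) -> C) -> A) -> A): 1 > 0.5, so result = 0.5
(((((((((C -> B) -> A) -> B) -> ~C) -> A) -> C) -> A) -> A) -> C): 0.5 > 0.2, so result = 0.2
((((((((((C -> B) -> A) -> B) -> ~C) -> A) -> C) -> A) -> A) -> C) -> B): 0.2 ≤ 0.3, so result = 1
(((((((((((C -> B) -> A) -> B) -> ~C) -> A) -> C) -> A) -> A) -> C) -> B) -> A): 1 > 0.5, so result = 0.5
((((((((((((C -> B) -> A) -> B) -> ~C) -> A) -> C) -> A) -> A) -> C) -> B) -> A) -> C): 0.5 > 0.2, so result = 0.2
(((((((((((((C -> B) -> A) -> B) -> ~C) -> A) -> C) -> A) -> A) -> C) -> B) -> A) -> C) -> C): 0.2 ≤ 0.2, so result = 1
((((((((((((((C -> B) -> A) -> B) -> ~C) -> A) -> C) -> A) -> A) -> C) -> B) -> A) -> C) -> C) -> C): 1 > 0.2, so result = 0.2
(((((((((((((((C -> B) -> A) -> B) -> ~C) -> A) -> C) -> A) -> A) -> C) -> B) -> A) -> C) -> C) -> C) -> A): 0.2 ≤ 0.5, so result = 1
((((((((((((((((C -> B) -> A) -> B) -> ~C) -> A) -> C) -> A) -> A) -> C) -> B) -> A) -> C) -> C) -> C) -> A) -> B): 1 > 0.3, so result = 0.3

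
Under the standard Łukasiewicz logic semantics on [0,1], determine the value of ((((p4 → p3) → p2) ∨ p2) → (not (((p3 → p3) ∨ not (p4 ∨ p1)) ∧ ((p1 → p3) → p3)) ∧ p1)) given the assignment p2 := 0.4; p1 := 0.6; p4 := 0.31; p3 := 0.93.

0.67

(p4 → p3): min(1, 1 − 0.31 + 0.93) = 1
((p4 → p3) → p2): min(1, 1 − 1 + 0.4) = 0.4
(((p4 → p3) → p2) ∨ p2) = max(0.4, 0.4) = 0.4
(p3 → p3): min(1, 1 − 0.93 + 0.93) = 1
(p4 ∨ p1) = max(0.31, 0.6) = 0.6
not (p4 ∨ p1): Łukasiewicz ¬ gives 1 − 0.6 = 0.4
((p3 → p3) ∨ not (p4 ∨ p1)) = max(1, 0.4) = 1
(p1 → p3): min(1, 1 − 0.6 + 0.93) = 1
((p1 → p3) → p3): min(1, 1 − 1 + 0.93) = 0.93
(((p3 → p3) ∨ not (p4 ∨ p1)) ∧ ((p1 → p3) → p3)) = min(1, 0.93) = 0.93
not (((p3 → p3) ∨ not (p4 ∨ p1)) ∧ ((p1 → p3) → p3)): Łukasiewicz ¬ gives 1 − 0.93 = 0.07
(not (((p3 → p3) ∨ not (p4 ∨ p1)) ∧ ((p1 → p3) → p3)) ∧ p1) = min(0.07, 0.6) = 0.07
((((p4 → p3) → p2) ∨ p2) → (not (((p3 → p3) ∨ not (p4 ∨ p1)) ∧ ((p1 → p3) → p3)) ∧ p1)): min(1, 1 − 0.4 + 0.07) = 0.67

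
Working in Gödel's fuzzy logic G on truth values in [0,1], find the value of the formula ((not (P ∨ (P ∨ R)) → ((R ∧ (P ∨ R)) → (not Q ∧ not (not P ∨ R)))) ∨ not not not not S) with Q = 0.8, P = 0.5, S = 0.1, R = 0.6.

1.00

(P ∨ R) = max(0.5, 0.6) = 0.6
(P ∨ (P ∨ R)) = max(0.5, 0.6) = 0.6
not (P ∨ (P ∨ R)): Gödel ¬ of 0.6 = 0 (operand ≠ 0)
(P ∨ R) = max(0.5, 0.6) = 0.6
(R ∧ (P ∨ R)) = min(0.6, 0.6) = 0.6
not Q: Gödel ¬ of 0.8 = 0 (operand ≠ 0)
not P: Gödel ¬ of 0.5 = 0 (operand ≠ 0)
(not P ∨ R) = max(0, 0.6) = 0.6
not (not P ∨ R): Gödel ¬ of 0.6 = 0 (operand ≠ 0)
(not Q ∧ not (not P ∨ R)) = min(0, 0) = 0
((R ∧ (P ∨ R)) → (not Q ∧ not (not P ∨ R))): 0.6 > 0, so result = 0
(not (P ∨ (P ∨ R)) → ((R ∧ (P ∨ R)) → (not Q ∧ not (not P ∨ R)))): 0 ≤ 0, so result = 1
not S: Gödel ¬ of 0.1 = 0 (operand ≠ 0)
not not S: Gödel ¬ of 0 = 1 (operand is 0)
not not not S: Gödel ¬ of 1 = 0 (operand ≠ 0)
not not not not S: Gödel ¬ of 0 = 1 (operand is 0)
((not (P ∨ (P ∨ R)) → ((R ∧ (P ∨ R)) → (not Q ∧ not (not P ∨ R)))) ∨ not not not not S) = max(1, 1) = 1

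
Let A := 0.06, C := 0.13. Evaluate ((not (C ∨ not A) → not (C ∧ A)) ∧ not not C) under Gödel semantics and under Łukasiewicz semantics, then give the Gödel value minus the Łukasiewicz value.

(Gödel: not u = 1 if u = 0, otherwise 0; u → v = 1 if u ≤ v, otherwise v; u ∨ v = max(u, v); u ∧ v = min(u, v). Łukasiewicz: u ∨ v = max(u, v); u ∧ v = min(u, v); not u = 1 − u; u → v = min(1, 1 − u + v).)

Gödel evaluation:
  not A: Gödel ¬ of 0.06 = 0 (operand ≠ 0)
  (C ∨ not A) = max(0.13, 0) = 0.13
  not (C ∨ not A): Gödel ¬ of 0.13 = 0 (operand ≠ 0)
  (C ∧ A) = min(0.13, 0.06) = 0.06
  not (C ∧ A): Gödel ¬ of 0.06 = 0 (operand ≠ 0)
  (not (C ∨ not A) → not (C ∧ A)): 0 ≤ 0, so result = 1
  not C: Gödel ¬ of 0.13 = 0 (operand ≠ 0)
  not not C: Gödel ¬ of 0 = 1 (operand is 0)
  ((not (C ∨ not A) → not (C ∧ A)) ∧ not not C) = min(1, 1) = 1
  Gödel value = 1
Łukasiewicz evaluation:
  not A: Łukasiewicz ¬ gives 1 − 0.06 = 0.94
  (C ∨ not A) = max(0.13, 0.94) = 0.94
  not (C ∨ not A): Łukasiewicz ¬ gives 1 − 0.94 = 0.06
  (C ∧ A) = min(0.13, 0.06) = 0.06
  not (C ∧ A): Łukasiewicz ¬ gives 1 − 0.06 = 0.94
  (not (C ∨ not A) → not (C ∧ A)): min(1, 1 − 0.06 + 0.94) = 1
  not C: Łukasiewicz ¬ gives 1 − 0.13 = 0.87
  not not C: Łukasiewicz ¬ gives 1 − 0.87 = 0.13
  ((not (C ∨ not A) → not (C ∧ A)) ∧ not not C) = min(1, 0.13) = 0.13
  Łukasiewicz value = 0.13
Difference: 1 − 0.13 = 0.87

0.87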